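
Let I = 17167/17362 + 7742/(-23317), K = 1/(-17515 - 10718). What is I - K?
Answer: 1072372723687/1632794063526 ≈ 0.65677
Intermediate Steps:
K = -1/28233 (K = 1/(-28233) = -1/28233 ≈ -3.5420e-5)
I = 37980905/57832822 (I = 17167*(1/17362) + 7742*(-1/23317) = 17167/17362 - 1106/3331 = 37980905/57832822 ≈ 0.65674)
I - K = 37980905/57832822 - 1*(-1/28233) = 37980905/57832822 + 1/28233 = 1072372723687/1632794063526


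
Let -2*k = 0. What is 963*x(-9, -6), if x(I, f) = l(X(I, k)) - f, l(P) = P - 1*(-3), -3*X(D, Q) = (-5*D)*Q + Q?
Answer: 8667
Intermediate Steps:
k = 0 (k = -1/2*0 = 0)
X(D, Q) = -Q/3 + 5*D*Q/3 (X(D, Q) = -((-5*D)*Q + Q)/3 = -(-5*D*Q + Q)/3 = -(Q - 5*D*Q)/3 = -Q/3 + 5*D*Q/3)
l(P) = 3 + P (l(P) = P + 3 = 3 + P)
x(I, f) = 3 - f (x(I, f) = (3 + (1/3)*0*(-1 + 5*I)) - f = (3 + 0) - f = 3 - f)
963*x(-9, -6) = 963*(3 - 1*(-6)) = 963*(3 + 6) = 963*9 = 8667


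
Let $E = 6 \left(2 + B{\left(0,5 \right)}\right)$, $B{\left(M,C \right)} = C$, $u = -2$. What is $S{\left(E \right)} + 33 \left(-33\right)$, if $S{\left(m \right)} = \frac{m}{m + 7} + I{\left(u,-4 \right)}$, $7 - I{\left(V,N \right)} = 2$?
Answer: $- \frac{7582}{7} \approx -1083.1$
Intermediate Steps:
$E = 42$ ($E = 6 \left(2 + 5\right) = 6 \cdot 7 = 42$)
$I{\left(V,N \right)} = 5$ ($I{\left(V,N \right)} = 7 - 2 = 5$)
$S{\left(m \right)} = 5 + \frac{m}{7 + m}$ ($S{\left(m \right)} = \frac{m}{m + 7} + 5 = \frac{m}{7 + m} + 5 = 5 + \frac{m}{7 + m}$)
$S{\left(E \right)} + 33 \left(-33\right) = \frac{35 + 6 \cdot 42}{7 + 42} + 33 \left(-33\right) = \frac{35 + 252}{49} - 1089 = \frac{1}{49} \cdot 287 - 1089 = \frac{41}{7} - 1089 = - \frac{7582}{7}$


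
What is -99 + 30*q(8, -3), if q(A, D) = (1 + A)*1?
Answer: 171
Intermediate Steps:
q(A, D) = 1 + A
-99 + 30*q(8, -3) = -99 + 30*(1 + 8) = -99 + 30*9 = -99 + 270 = 171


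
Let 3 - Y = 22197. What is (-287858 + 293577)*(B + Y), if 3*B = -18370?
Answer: -485840488/3 ≈ -1.6195e+8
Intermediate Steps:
B = -18370/3 (B = (⅓)*(-18370) = -18370/3 ≈ -6123.3)
Y = -22194 (Y = 3 - 1*22197 = 3 - 22197 = -22194)
(-287858 + 293577)*(B + Y) = (-287858 + 293577)*(-18370/3 - 22194) = 5719*(-84952/3) = -485840488/3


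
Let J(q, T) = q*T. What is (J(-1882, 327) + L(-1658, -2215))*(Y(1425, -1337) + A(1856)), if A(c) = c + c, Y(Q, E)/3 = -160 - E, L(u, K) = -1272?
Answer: -4466656698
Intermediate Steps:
Y(Q, E) = -480 - 3*E (Y(Q, E) = 3*(-160 - E) = -480 - 3*E)
A(c) = 2*c
J(q, T) = T*q
(J(-1882, 327) + L(-1658, -2215))*(Y(1425, -1337) + A(1856)) = (327*(-1882) - 1272)*((-480 - 3*(-1337)) + 2*1856) = (-615414 - 1272)*((-480 + 4011) + 3712) = -616686*(3531 + 3712) = -616686*7243 = -4466656698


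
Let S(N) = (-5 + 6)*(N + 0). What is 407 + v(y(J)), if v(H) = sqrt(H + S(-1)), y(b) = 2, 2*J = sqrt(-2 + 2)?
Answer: 408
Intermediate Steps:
S(N) = N (S(N) = 1*N = N)
J = 0 (J = sqrt(-2 + 2)/2 = sqrt(0)/2 = (1/2)*0 = 0)
v(H) = sqrt(-1 + H) (v(H) = sqrt(H - 1) = sqrt(-1 + H))
407 + v(y(J)) = 407 + sqrt(-1 + 2) = 407 + sqrt(1) = 407 + 1 = 408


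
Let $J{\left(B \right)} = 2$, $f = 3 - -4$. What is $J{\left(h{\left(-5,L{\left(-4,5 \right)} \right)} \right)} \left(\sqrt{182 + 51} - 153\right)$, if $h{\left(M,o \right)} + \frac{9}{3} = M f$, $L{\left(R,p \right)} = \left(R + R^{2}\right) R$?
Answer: $-306 + 2 \sqrt{233} \approx -275.47$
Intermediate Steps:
$L{\left(R,p \right)} = R \left(R + R^{2}\right)$
$f = 7$ ($f = 3 + 4 = 7$)
$h{\left(M,o \right)} = -3 + 7 M$ ($h{\left(M,o \right)} = -3 + M 7 = -3 + 7 M$)
$J{\left(h{\left(-5,L{\left(-4,5 \right)} \right)} \right)} \left(\sqrt{182 + 51} - 153\right) = 2 \left(\sqrt{182 + 51} - 153\right) = 2 \left(\sqrt{233} - 153\right) = 2 \left(-153 + \sqrt{233}\right) = -306 + 2 \sqrt{233}$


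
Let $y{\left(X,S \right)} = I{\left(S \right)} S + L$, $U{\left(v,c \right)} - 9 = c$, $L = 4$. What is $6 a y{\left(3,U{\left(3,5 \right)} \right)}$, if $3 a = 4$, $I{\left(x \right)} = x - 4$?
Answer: $1152$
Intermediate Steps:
$I{\left(x \right)} = -4 + x$ ($I{\left(x \right)} = x - 4 = -4 + x$)
$U{\left(v,c \right)} = 9 + c$
$y{\left(X,S \right)} = 4 + S \left(-4 + S\right)$ ($y{\left(X,S \right)} = \left(-4 + S\right) S + 4 = S \left(-4 + S\right) + 4 = 4 + S \left(-4 + S\right)$)
$a = \frac{4}{3}$ ($a = \frac{1}{3} \cdot 4 = \frac{4}{3} \approx 1.3333$)
$6 a y{\left(3,U{\left(3,5 \right)} \right)} = 6 \cdot \frac{4}{3} \left(4 + \left(9 + 5\right) \left(-4 + \left(9 + 5\right)\right)\right) = 8 \left(4 + 14 \left(-4 + 14\right)\right) = 8 \left(4 + 14 \cdot 10\right) = 8 \left(4 + 140\right) = 8 \cdot 144 = 1152$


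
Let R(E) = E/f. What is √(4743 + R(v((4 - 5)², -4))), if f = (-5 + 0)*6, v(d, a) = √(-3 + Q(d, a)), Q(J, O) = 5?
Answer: √(4268700 - 30*√2)/30 ≈ 68.869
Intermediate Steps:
v(d, a) = √2 (v(d, a) = √(-3 + 5) = √2)
f = -30 (f = -5*6 = -30)
R(E) = -E/30 (R(E) = E/(-30) = E*(-1/30) = -E/30)
√(4743 + R(v((4 - 5)², -4))) = √(4743 - √2/30)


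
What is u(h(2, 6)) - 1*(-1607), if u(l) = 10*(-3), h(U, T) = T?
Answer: 1577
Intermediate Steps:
u(l) = -30
u(h(2, 6)) - 1*(-1607) = -30 - 1*(-1607) = -30 + 1607 = 1577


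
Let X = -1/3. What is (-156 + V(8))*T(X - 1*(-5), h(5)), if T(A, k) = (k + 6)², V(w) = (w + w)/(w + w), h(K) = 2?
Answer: -9920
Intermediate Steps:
X = -⅓ (X = -1*⅓ = -⅓ ≈ -0.33333)
V(w) = 1 (V(w) = (2*w)/((2*w)) = (2*w)*(1/(2*w)) = 1)
T(A, k) = (6 + k)²
(-156 + V(8))*T(X - 1*(-5), h(5)) = (-156 + 1)*(6 + 2)² = -155*8² = -155*64 = -9920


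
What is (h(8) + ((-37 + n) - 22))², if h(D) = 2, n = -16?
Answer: 5329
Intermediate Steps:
(h(8) + ((-37 + n) - 22))² = (2 + ((-37 - 16) - 22))² = (2 + (-53 - 22))² = (2 - 75)² = (-73)² = 5329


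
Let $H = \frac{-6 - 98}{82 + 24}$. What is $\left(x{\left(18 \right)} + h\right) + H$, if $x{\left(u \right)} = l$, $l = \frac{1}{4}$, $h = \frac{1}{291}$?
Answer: $- \frac{44893}{61692} \approx -0.7277$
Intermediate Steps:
$h = \frac{1}{291} \approx 0.0034364$
$l = \frac{1}{4} \approx 0.25$
$H = - \frac{52}{53}$ ($H = - \frac{104}{106} = \left(-104\right) \frac{1}{106} = - \frac{52}{53} \approx -0.98113$)
$x{\left(u \right)} = \frac{1}{4}$
$\left(x{\left(18 \right)} + h\right) + H = \left(\frac{1}{4} + \frac{1}{291}\right) - \frac{52}{53} = \frac{295}{1164} - \frac{52}{53} = - \frac{44893}{61692}$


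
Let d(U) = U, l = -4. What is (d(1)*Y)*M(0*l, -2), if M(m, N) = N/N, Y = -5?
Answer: -5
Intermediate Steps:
M(m, N) = 1
(d(1)*Y)*M(0*l, -2) = (1*(-5))*1 = -5*1 = -5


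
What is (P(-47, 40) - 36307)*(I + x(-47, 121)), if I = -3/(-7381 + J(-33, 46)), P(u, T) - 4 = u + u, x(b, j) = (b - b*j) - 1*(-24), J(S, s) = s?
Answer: -504043162957/2445 ≈ -2.0615e+8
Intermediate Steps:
x(b, j) = 24 + b - b*j (x(b, j) = (b - b*j) + 24 = 24 + b - b*j)
P(u, T) = 4 + 2*u (P(u, T) = 4 + (u + u) = 4 + 2*u)
I = 1/2445 (I = -3/(-7381 + 46) = -3/(-7335) = -3*(-1/7335) = 1/2445 ≈ 0.00040900)
(P(-47, 40) - 36307)*(I + x(-47, 121)) = ((4 + 2*(-47)) - 36307)*(1/2445 + (24 - 47 - 1*(-47)*121)) = ((4 - 94) - 36307)*(1/2445 + (24 - 47 + 5687)) = (-90 - 36307)*(1/2445 + 5664) = -36397*13848481/2445 = -504043162957/2445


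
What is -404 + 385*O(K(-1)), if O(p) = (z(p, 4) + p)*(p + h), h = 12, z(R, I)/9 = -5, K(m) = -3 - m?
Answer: -181354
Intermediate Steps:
z(R, I) = -45 (z(R, I) = 9*(-5) = -45)
O(p) = (-45 + p)*(12 + p) (O(p) = (-45 + p)*(p + 12) = (-45 + p)*(12 + p))
-404 + 385*O(K(-1)) = -404 + 385*(-540 + (-3 - 1*(-1))² - 33*(-3 - 1*(-1))) = -404 + 385*(-540 + (-3 + 1)² - 33*(-3 + 1)) = -404 + 385*(-540 + (-2)² - 33*(-2)) = -404 + 385*(-540 + 4 + 66) = -404 + 385*(-470) = -404 - 180950 = -181354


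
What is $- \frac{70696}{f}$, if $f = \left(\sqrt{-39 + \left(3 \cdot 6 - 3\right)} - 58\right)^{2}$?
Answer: $- \frac{14757790}{717409} - \frac{1025092 i \sqrt{6}}{717409} \approx -20.571 - 3.5 i$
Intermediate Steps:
$f = \left(-58 + 2 i \sqrt{6}\right)^{2}$ ($f = \left(\sqrt{-39 + \left(18 - 3\right)} - 58\right)^{2} = \left(\sqrt{-39 + 15} - 58\right)^{2} = \left(\sqrt{-24} - 58\right)^{2} = \left(2 i \sqrt{6} - 58\right)^{2} = \left(-58 + 2 i \sqrt{6}\right)^{2} \approx 3340.0 - 568.28 i$)
$- \frac{70696}{f} = - \frac{70696}{3340 - 232 i \sqrt{6}}$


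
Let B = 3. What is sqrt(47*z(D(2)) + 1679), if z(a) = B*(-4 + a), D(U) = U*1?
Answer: sqrt(1397) ≈ 37.376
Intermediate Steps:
D(U) = U
z(a) = -12 + 3*a (z(a) = 3*(-4 + a) = -12 + 3*a)
sqrt(47*z(D(2)) + 1679) = sqrt(47*(-12 + 3*2) + 1679) = sqrt(47*(-12 + 6) + 1679) = sqrt(47*(-6) + 1679) = sqrt(-282 + 1679) = sqrt(1397)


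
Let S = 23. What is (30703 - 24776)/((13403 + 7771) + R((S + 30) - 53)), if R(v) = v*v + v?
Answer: 5927/21174 ≈ 0.27992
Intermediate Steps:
R(v) = v + v**2 (R(v) = v**2 + v = v + v**2)
(30703 - 24776)/((13403 + 7771) + R((S + 30) - 53)) = (30703 - 24776)/((13403 + 7771) + ((23 + 30) - 53)*(1 + ((23 + 30) - 53))) = 5927/(21174 + (53 - 53)*(1 + (53 - 53))) = 5927/(21174 + 0*(1 + 0)) = 5927/(21174 + 0*1) = 5927/(21174 + 0) = 5927/21174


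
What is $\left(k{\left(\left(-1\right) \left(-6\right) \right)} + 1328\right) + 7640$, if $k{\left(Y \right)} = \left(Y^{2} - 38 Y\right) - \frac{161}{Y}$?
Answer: $\frac{52495}{6} \approx 8749.2$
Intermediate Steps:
$k{\left(Y \right)} = Y^{2} - \frac{161}{Y} - 38 Y$
$\left(k{\left(\left(-1\right) \left(-6\right) \right)} + 1328\right) + 7640 = \left(\frac{-161 + \left(\left(-1\right) \left(-6\right)\right)^{2} \left(-38 - -6\right)}{\left(-1\right) \left(-6\right)} + 1328\right) + 7640 = \left(\frac{-161 + 6^{2} \left(-38 + 6\right)}{6} + 1328\right) + 7640 = \left(\frac{-161 + 36 \left(-32\right)}{6} + 1328\right) + 7640 = \left(\frac{-161 - 1152}{6} + 1328\right) + 7640 = \left(\frac{1}{6} \left(-1313\right) + 1328\right) + 7640 = \left(- \frac{1313}{6} + 1328\right) + 7640 = \frac{6655}{6} + 7640 = \frac{52495}{6}$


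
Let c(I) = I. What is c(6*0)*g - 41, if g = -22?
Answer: -41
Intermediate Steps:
c(6*0)*g - 41 = (6*0)*(-22) - 41 = 0*(-22) - 41 = 0 - 41 = -41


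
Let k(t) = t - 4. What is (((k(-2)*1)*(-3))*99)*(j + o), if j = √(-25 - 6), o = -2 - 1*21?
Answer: -40986 + 1782*I*√31 ≈ -40986.0 + 9921.8*I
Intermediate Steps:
o = -23 (o = -2 - 21 = -23)
j = I*√31 (j = √(-31) = I*√31 ≈ 5.5678*I)
k(t) = -4 + t
(((k(-2)*1)*(-3))*99)*(j + o) = ((((-4 - 2)*1)*(-3))*99)*(I*√31 - 23) = ((-6*1*(-3))*99)*(-23 + I*√31) = (-6*(-3)*99)*(-23 + I*√31) = (18*99)*(-23 + I*√31) = 1782*(-23 + I*√31) = -40986 + 1782*I*√31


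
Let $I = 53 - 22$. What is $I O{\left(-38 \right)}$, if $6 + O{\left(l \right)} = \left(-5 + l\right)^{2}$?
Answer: $57133$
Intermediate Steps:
$O{\left(l \right)} = -6 + \left(-5 + l\right)^{2}$
$I = 31$ ($I = 53 - 22 = 31$)
$I O{\left(-38 \right)} = 31 \left(-6 + \left(-5 - 38\right)^{2}\right) = 31 \left(-6 + \left(-43\right)^{2}\right) = 31 \left(-6 + 1849\right) = 31 \cdot 1843 = 57133$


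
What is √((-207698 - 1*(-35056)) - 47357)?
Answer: I*√219999 ≈ 469.04*I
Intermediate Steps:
√((-207698 - 1*(-35056)) - 47357) = √((-207698 + 35056) - 47357) = √(-172642 - 47357) = √(-219999) = I*√219999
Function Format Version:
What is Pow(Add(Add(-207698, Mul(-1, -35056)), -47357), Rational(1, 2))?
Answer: Mul(I, Pow(219999, Rational(1, 2))) ≈ Mul(469.04, I)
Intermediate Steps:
Pow(Add(Add(-207698, Mul(-1, -35056)), -47357), Rational(1, 2)) = Pow(Add(Add(-207698, 35056), -47357), Rational(1, 2)) = Pow(Add(-172642, -47357), Rational(1, 2)) = Pow(-219999, Rational(1, 2)) = Mul(I, Pow(219999, Rational(1, 2)))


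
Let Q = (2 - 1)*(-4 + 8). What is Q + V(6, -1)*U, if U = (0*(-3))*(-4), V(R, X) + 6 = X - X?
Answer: 4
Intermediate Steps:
V(R, X) = -6 (V(R, X) = -6 + (X - X) = -6 + 0 = -6)
Q = 4 (Q = 1*4 = 4)
U = 0 (U = 0*(-4) = 0)
Q + V(6, -1)*U = 4 - 6*0 = 4 + 0 = 4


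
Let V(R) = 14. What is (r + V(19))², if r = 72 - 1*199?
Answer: 12769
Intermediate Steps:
r = -127 (r = 72 - 199 = -127)
(r + V(19))² = (-127 + 14)² = (-113)² = 12769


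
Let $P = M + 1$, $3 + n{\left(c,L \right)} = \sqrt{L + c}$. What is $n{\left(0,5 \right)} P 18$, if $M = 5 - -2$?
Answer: $-432 + 144 \sqrt{5} \approx -110.01$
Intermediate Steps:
$M = 7$ ($M = 5 + 2 = 7$)
$n{\left(c,L \right)} = -3 + \sqrt{L + c}$
$P = 8$ ($P = 7 + 1 = 8$)
$n{\left(0,5 \right)} P 18 = \left(-3 + \sqrt{5 + 0}\right) 8 \cdot 18 = \left(-3 + \sqrt{5}\right) 8 \cdot 18 = \left(-24 + 8 \sqrt{5}\right) 18 = -432 + 144 \sqrt{5}$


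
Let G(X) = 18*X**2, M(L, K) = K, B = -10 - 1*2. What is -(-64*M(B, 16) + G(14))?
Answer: -2504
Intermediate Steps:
B = -12 (B = -10 - 2 = -12)
-(-64*M(B, 16) + G(14)) = -(-64*16 + 18*14**2) = -(-1024 + 18*196) = -(-1024 + 3528) = -1*2504 = -2504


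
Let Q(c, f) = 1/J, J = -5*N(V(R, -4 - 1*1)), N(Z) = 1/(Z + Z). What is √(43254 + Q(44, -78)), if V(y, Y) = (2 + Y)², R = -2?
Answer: 6*√30035/5 ≈ 207.97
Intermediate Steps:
N(Z) = 1/(2*Z)
J = -5/18 (J = -5/(2*((2 + (-4 - 1*1))²)) = -5/(2*((2 + (-4 - 1))²)) = -5/(2*((2 - 5)²)) = -5/(2*((-3)²)) = -5/(2*9) = -5*1/18 = -5/18 ≈ -0.27778)
Q(c, f) = -18/5 (Q(c, f) = 1/(-5/18) = -18/5)
√(43254 + Q(44, -78)) = √(43254 - 18/5) = √(216252/5) = 6*√30035/5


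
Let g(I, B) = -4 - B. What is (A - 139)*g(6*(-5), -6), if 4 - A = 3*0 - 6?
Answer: -258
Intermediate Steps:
A = 10 (A = 4 - (3*0 - 6) = 4 - (0 - 6) = 4 - 1*(-6) = 4 + 6 = 10)
(A - 139)*g(6*(-5), -6) = (10 - 139)*(-4 - 1*(-6)) = -129*(-4 + 6) = -129*2 = -258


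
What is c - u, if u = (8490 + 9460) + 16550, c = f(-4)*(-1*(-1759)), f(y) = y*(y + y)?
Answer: 21788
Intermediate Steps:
f(y) = 2*y² (f(y) = y*(2*y) = 2*y²)
c = 56288 (c = (2*(-4)²)*(-1*(-1759)) = (2*16)*1759 = 32*1759 = 56288)
u = 34500 (u = 17950 + 16550 = 34500)
c - u = 56288 - 1*34500 = 56288 - 34500 = 21788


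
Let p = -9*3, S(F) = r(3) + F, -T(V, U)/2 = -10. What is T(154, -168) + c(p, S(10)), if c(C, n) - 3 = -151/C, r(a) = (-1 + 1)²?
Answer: 772/27 ≈ 28.593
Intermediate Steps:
T(V, U) = 20 (T(V, U) = -2*(-10) = 20)
r(a) = 0 (r(a) = 0² = 0)
S(F) = F (S(F) = 0 + F = F)
p = -27
c(C, n) = 3 - 151/C
T(154, -168) + c(p, S(10)) = 20 + (3 - 151/(-27)) = 20 + (3 - 151*(-1/27)) = 20 + (3 + 151/27) = 20 + 232/27 = 772/27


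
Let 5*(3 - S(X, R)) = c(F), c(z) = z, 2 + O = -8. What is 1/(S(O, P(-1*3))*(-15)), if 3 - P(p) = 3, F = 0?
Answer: -1/45 ≈ -0.022222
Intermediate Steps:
O = -10 (O = -2 - 8 = -10)
P(p) = 0 (P(p) = 3 - 1*3 = 3 - 3 = 0)
S(X, R) = 3 (S(X, R) = 3 - ⅕*0 = 3 + 0 = 3)
1/(S(O, P(-1*3))*(-15)) = 1/(3*(-15)) = 1/(-45) = -1/45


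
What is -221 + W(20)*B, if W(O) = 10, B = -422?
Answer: -4441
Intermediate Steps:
-221 + W(20)*B = -221 + 10*(-422) = -221 - 4220 = -4441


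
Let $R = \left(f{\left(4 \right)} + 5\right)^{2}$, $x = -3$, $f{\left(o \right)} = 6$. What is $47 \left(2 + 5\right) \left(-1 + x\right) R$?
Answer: $-159236$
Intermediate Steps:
$R = 121$ ($R = \left(6 + 5\right)^{2} = 11^{2} = 121$)
$47 \left(2 + 5\right) \left(-1 + x\right) R = 47 \left(2 + 5\right) \left(-1 - 3\right) 121 = 47 \cdot 7 \left(-4\right) 121 = 47 \left(-28\right) 121 = \left(-1316\right) 121 = -159236$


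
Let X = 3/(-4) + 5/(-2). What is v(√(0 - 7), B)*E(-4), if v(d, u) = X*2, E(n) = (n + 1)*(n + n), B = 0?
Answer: -156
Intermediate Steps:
X = -13/4 (X = 3*(-¼) + 5*(-½) = -¾ - 5/2 = -13/4 ≈ -3.2500)
E(n) = 2*n*(1 + n) (E(n) = (1 + n)*(2*n) = 2*n*(1 + n))
v(d, u) = -13/2 (v(d, u) = -13/4*2 = -13/2)
v(√(0 - 7), B)*E(-4) = -13*(-4)*(1 - 4) = -13*(-4)*(-3) = -13/2*24 = -156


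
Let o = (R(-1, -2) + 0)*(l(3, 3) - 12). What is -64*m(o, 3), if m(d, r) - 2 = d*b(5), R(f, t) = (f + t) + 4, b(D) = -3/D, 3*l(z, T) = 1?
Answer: -576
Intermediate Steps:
l(z, T) = ⅓ (l(z, T) = (⅓)*1 = ⅓)
R(f, t) = 4 + f + t
o = -35/3 (o = ((4 - 1 - 2) + 0)*(⅓ - 12) = (1 + 0)*(-35/3) = 1*(-35/3) = -35/3 ≈ -11.667)
m(d, r) = 2 - 3*d/5 (m(d, r) = 2 + d*(-3/5) = 2 + d*(-3*⅕) = 2 + d*(-⅗) = 2 - 3*d/5)
-64*m(o, 3) = -64*(2 - ⅗*(-35/3)) = -64*(2 + 7) = -64*9 = -576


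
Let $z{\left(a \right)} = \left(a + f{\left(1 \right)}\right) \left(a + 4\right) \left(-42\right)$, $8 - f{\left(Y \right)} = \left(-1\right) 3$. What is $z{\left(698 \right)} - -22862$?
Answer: $-20881294$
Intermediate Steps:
$f{\left(Y \right)} = 11$ ($f{\left(Y \right)} = 8 - \left(-1\right) 3 = 8 - -3 = 8 + 3 = 11$)
$z{\left(a \right)} = - 42 \left(4 + a\right) \left(11 + a\right)$ ($z{\left(a \right)} = \left(a + 11\right) \left(a + 4\right) \left(-42\right) = \left(11 + a\right) \left(4 + a\right) \left(-42\right) = \left(4 + a\right) \left(11 + a\right) \left(-42\right) = - 42 \left(4 + a\right) \left(11 + a\right)$)
$z{\left(698 \right)} - -22862 = \left(-1848 - 439740 - 42 \cdot 698^{2}\right) - -22862 = \left(-1848 - 439740 - 20462568\right) + 22862 = -20904156 + 22862 = -20881294$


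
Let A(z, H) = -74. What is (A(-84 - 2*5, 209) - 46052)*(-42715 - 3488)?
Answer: 2131159578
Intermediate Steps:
(A(-84 - 2*5, 209) - 46052)*(-42715 - 3488) = (-74 - 46052)*(-42715 - 3488) = -46126*(-46203) = 2131159578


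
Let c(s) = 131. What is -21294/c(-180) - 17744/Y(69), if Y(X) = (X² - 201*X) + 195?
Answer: -187468958/1167603 ≈ -160.56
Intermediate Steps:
Y(X) = 195 + X² - 201*X
-21294/c(-180) - 17744/Y(69) = -21294/131 - 17744/(195 + 69² - 201*69) = -21294*1/131 - 17744/(195 + 4761 - 13869) = -21294/131 - 17744/(-8913) = -21294/131 - 17744*(-1/8913) = -21294/131 + 17744/8913 = -187468958/1167603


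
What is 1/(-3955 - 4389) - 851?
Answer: -7100745/8344 ≈ -851.00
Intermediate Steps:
1/(-3955 - 4389) - 851 = 1/(-8344) - 851 = -1/8344 - 851 = -7100745/8344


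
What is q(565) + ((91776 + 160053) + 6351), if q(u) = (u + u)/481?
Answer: 124185710/481 ≈ 2.5818e+5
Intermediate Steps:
q(u) = 2*u/481 (q(u) = (2*u)/481 = 2*u/481)
q(565) + ((91776 + 160053) + 6351) = (2/481)*565 + ((91776 + 160053) + 6351) = 1130/481 + (251829 + 6351) = 1130/481 + 258180 = 124185710/481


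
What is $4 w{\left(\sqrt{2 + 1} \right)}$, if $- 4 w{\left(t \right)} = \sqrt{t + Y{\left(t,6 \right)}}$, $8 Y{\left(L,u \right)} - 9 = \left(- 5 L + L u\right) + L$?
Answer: $- \frac{\sqrt{18 + 20 \sqrt{3}}}{4} \approx -1.8139$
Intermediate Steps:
$Y{\left(L,u \right)} = \frac{9}{8} - \frac{L}{2} + \frac{L u}{8}$ ($Y{\left(L,u \right)} = \frac{9}{8} + \frac{\left(- 5 L + L u\right) + L}{8} = \frac{9}{8} + \frac{- 4 L + L u}{8} = \frac{9}{8} + \left(- \frac{L}{2} + \frac{L u}{8}\right) = \frac{9}{8} - \frac{L}{2} + \frac{L u}{8}$)
$w{\left(t \right)} = - \frac{\sqrt{\frac{9}{8} + \frac{5 t}{4}}}{4}$ ($w{\left(t \right)} = - \frac{\sqrt{t + \left(\frac{9}{8} - \frac{t}{2} + \frac{1}{8} t 6\right)}}{4} = - \frac{\sqrt{t + \left(\frac{9}{8} - \frac{t}{2} + \frac{3 t}{4}\right)}}{4} = - \frac{\sqrt{t + \left(\frac{9}{8} + \frac{t}{4}\right)}}{4} = - \frac{\sqrt{\frac{9}{8} + \frac{5 t}{4}}}{4}$)
$4 w{\left(\sqrt{2 + 1} \right)} = 4 \left(- \frac{\sqrt{18 + 20 \sqrt{2 + 1}}}{16}\right) = 4 \left(- \frac{\sqrt{18 + 20 \sqrt{3}}}{16}\right) = - \frac{\sqrt{18 + 20 \sqrt{3}}}{4}$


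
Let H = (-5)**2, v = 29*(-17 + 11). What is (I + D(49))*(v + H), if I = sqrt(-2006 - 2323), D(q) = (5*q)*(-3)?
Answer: 109515 - 447*I*sqrt(481) ≈ 1.0952e+5 - 9803.5*I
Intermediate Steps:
v = -174 (v = 29*(-6) = -174)
H = 25
D(q) = -15*q
I = 3*I*sqrt(481) (I = sqrt(-4329) = 3*I*sqrt(481) ≈ 65.795*I)
(I + D(49))*(v + H) = (3*I*sqrt(481) - 15*49)*(-174 + 25) = (3*I*sqrt(481) - 735)*(-149) = (-735 + 3*I*sqrt(481))*(-149) = 109515 - 447*I*sqrt(481)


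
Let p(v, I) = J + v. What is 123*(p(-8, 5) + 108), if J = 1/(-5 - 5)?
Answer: 122877/10 ≈ 12288.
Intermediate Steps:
J = -1/10 (J = 1/(-10) = -1/10 ≈ -0.10000)
p(v, I) = -1/10 + v
123*(p(-8, 5) + 108) = 123*((-1/10 - 8) + 108) = 123*(-81/10 + 108) = 123*(999/10) = 122877/10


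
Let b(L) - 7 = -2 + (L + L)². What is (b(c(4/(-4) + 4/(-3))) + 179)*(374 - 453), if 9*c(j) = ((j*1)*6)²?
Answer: -13316872/81 ≈ -1.6441e+5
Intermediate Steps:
c(j) = 4*j² (c(j) = ((j*1)*6)²/9 = (j*6)²/9 = (6*j)²/9 = (36*j²)/9 = 4*j²)
b(L) = 5 + 4*L² (b(L) = 7 + (-2 + (L + L)²) = 7 + (-2 + (2*L)²) = 7 + (-2 + 4*L²) = 5 + 4*L²)
(b(c(4/(-4) + 4/(-3))) + 179)*(374 - 453) = ((5 + 4*(4*(4/(-4) + 4/(-3))²)²) + 179)*(374 - 453) = ((5 + 4*(4*(4*(-¼) + 4*(-⅓))²)²) + 179)*(-79) = ((5 + 4*(4*(-1 - 4/3)²)²) + 179)*(-79) = ((5 + 4*(4*(-7/3)²)²) + 179)*(-79) = ((5 + 4*(4*(49/9))²) + 179)*(-79) = ((5 + 4*(196/9)²) + 179)*(-79) = ((5 + 4*(38416/81)) + 179)*(-79) = ((5 + 153664/81) + 179)*(-79) = (154069/81 + 179)*(-79) = (168568/81)*(-79) = -13316872/81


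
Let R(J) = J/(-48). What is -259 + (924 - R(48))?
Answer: 666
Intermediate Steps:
R(J) = -J/48 (R(J) = J*(-1/48) = -J/48)
-259 + (924 - R(48)) = -259 + (924 - (-1)*48/48) = -259 + (924 - 1*(-1)) = -259 + (924 + 1) = -259 + 925 = 666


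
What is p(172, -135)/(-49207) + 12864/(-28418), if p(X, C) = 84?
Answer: -317692980/699182263 ≈ -0.45438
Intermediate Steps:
p(172, -135)/(-49207) + 12864/(-28418) = 84/(-49207) + 12864/(-28418) = 84*(-1/49207) + 12864*(-1/28418) = -84/49207 - 6432/14209 = -317692980/699182263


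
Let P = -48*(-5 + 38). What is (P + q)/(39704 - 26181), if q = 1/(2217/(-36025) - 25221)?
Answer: -1439204603353/12286845558066 ≈ -0.11713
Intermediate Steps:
q = -36025/908588742 (q = 1/(2217*(-1/36025) - 25221) = 1/(-2217/36025 - 25221) = 1/(-908588742/36025) = -36025/908588742 ≈ -3.9649e-5)
P = -1584 (P = -48*33 = -1584)
(P + q)/(39704 - 26181) = (-1584 - 36025/908588742)/(39704 - 26181) = -1439204603353/908588742/13523 = -1439204603353/908588742*1/13523 = -1439204603353/12286845558066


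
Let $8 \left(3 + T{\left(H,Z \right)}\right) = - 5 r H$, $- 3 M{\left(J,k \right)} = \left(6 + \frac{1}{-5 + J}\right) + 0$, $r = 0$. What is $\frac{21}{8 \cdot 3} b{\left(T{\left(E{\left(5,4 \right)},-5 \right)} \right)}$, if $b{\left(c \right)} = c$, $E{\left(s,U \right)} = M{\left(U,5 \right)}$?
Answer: $- \frac{21}{8} \approx -2.625$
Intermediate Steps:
$M{\left(J,k \right)} = -2 - \frac{1}{3 \left(-5 + J\right)}$ ($M{\left(J,k \right)} = - \frac{\left(6 + \frac{1}{-5 + J}\right) + 0}{3} = - \frac{6 + \frac{1}{-5 + J}}{3} = -2 - \frac{1}{3 \left(-5 + J\right)}$)
$E{\left(s,U \right)} = \frac{29 - 6 U}{3 \left(-5 + U\right)}$
$T{\left(H,Z \right)} = -3$ ($T{\left(H,Z \right)} = -3 + \frac{\left(-5\right) 0 H}{8} = -3 + \frac{0 H}{8} = -3 + \frac{1}{8} \cdot 0 = -3 + 0 = -3$)
$\frac{21}{8 \cdot 3} b{\left(T{\left(E{\left(5,4 \right)},-5 \right)} \right)} = \frac{21}{8 \cdot 3} \left(-3\right) = \frac{21}{24} \left(-3\right) = 21 \cdot \frac{1}{24} \left(-3\right) = \frac{7}{8} \left(-3\right) = - \frac{21}{8}$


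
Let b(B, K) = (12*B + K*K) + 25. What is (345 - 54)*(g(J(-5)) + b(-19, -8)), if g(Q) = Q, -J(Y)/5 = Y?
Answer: -33174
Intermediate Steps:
J(Y) = -5*Y
b(B, K) = 25 + K**2 + 12*B (b(B, K) = (12*B + K**2) + 25 = (K**2 + 12*B) + 25 = 25 + K**2 + 12*B)
(345 - 54)*(g(J(-5)) + b(-19, -8)) = (345 - 54)*(-5*(-5) + (25 + (-8)**2 + 12*(-19))) = 291*(25 + (25 + 64 - 228)) = 291*(25 - 139) = 291*(-114) = -33174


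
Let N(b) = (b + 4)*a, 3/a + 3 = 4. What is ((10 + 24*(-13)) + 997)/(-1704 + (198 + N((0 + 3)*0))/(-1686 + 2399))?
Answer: -495535/1214742 ≈ -0.40793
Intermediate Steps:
a = 3 (a = 3/(-3 + 4) = 3/1 = 3*1 = 3)
N(b) = 12 + 3*b (N(b) = (b + 4)*3 = (4 + b)*3 = 12 + 3*b)
((10 + 24*(-13)) + 997)/(-1704 + (198 + N((0 + 3)*0))/(-1686 + 2399)) = ((10 + 24*(-13)) + 997)/(-1704 + (198 + (12 + 3*((0 + 3)*0)))/(-1686 + 2399)) = ((10 - 312) + 997)/(-1704 + (198 + (12 + 3*(3*0)))/713) = (-302 + 997)/(-1704 + (198 + (12 + 3*0))*(1/713)) = 695/(-1704 + (198 + (12 + 0))*(1/713)) = 695/(-1704 + (198 + 12)*(1/713)) = 695/(-1704 + 210*(1/713)) = 695/(-1704 + 210/713) = 695/(-1214742/713) = 695*(-713/1214742) = -495535/1214742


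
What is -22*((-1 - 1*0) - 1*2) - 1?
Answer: 65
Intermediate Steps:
-22*((-1 - 1*0) - 1*2) - 1 = -22*((-1 + 0) - 2) - 1 = -22*(-1 - 2) - 1 = -22*(-3) - 1 = -11*(-6) - 1 = 66 - 1 = 65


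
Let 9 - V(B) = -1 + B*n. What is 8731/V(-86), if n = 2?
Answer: 8731/182 ≈ 47.973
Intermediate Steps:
V(B) = 10 - 2*B (V(B) = 9 - (-1 + B*2) = 9 - (-1 + 2*B) = 9 + (1 - 2*B) = 10 - 2*B)
8731/V(-86) = 8731/(10 - 2*(-86)) = 8731/(10 + 172) = 8731/182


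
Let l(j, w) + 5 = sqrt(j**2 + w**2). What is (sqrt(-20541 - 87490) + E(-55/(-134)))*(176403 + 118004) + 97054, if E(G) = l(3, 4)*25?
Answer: 97054 + 294407*I*sqrt(108031) ≈ 97054.0 + 9.6766e+7*I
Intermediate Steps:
l(j, w) = -5 + sqrt(j**2 + w**2)
E(G) = 0 (E(G) = (-5 + sqrt(3**2 + 4**2))*25 = (-5 + sqrt(9 + 16))*25 = (-5 + sqrt(25))*25 = (-5 + 5)*25 = 0*25 = 0)
(sqrt(-20541 - 87490) + E(-55/(-134)))*(176403 + 118004) + 97054 = (sqrt(-20541 - 87490) + 0)*(176403 + 118004) + 97054 = (sqrt(-108031) + 0)*294407 + 97054 = (I*sqrt(108031) + 0)*294407 + 97054 = (I*sqrt(108031))*294407 + 97054 = 294407*I*sqrt(108031) + 97054 = 97054 + 294407*I*sqrt(108031)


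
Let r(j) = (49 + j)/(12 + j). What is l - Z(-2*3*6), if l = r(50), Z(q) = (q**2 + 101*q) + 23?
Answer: 143753/62 ≈ 2318.6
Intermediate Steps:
Z(q) = 23 + q**2 + 101*q
r(j) = (49 + j)/(12 + j)
l = 99/62 (l = (49 + 50)/(12 + 50) = 99/62 ≈ 1.5968)
l - Z(-2*3*6) = 99/62 - (23 + (-2*3*6)**2 + 101*(-2*3*6)) = 99/62 - (23 + (-6*6)**2 + 101*(-6*6)) = 99/62 - (23 + (-36)**2 + 101*(-36)) = 99/62 - (23 + 1296 - 3636) = 99/62 - 1*(-2317) = 99/62 + 2317 = 143753/62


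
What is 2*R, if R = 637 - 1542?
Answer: -1810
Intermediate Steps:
R = -905
2*R = 2*(-905) = -1810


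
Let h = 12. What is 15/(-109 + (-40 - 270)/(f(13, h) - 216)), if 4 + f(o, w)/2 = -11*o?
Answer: -765/5528 ≈ -0.13839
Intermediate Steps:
f(o, w) = -8 - 22*o (f(o, w) = -8 + 2*(-11*o) = -8 - 22*o)
15/(-109 + (-40 - 270)/(f(13, h) - 216)) = 15/(-109 + (-40 - 270)/((-8 - 22*13) - 216)) = 15/(-109 - 310/((-8 - 286) - 216)) = 15/(-109 - 310/(-294 - 216)) = 15/(-109 - 310/(-510)) = 15/(-109 - 310*(-1/510)) = 15/(-109 + 31/51) = 15/(-5528/51) = 15*(-51/5528) = -765/5528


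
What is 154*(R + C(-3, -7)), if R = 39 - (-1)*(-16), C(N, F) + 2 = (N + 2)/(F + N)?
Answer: 16247/5 ≈ 3249.4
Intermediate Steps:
C(N, F) = -2 + (2 + N)/(F + N) (C(N, F) = -2 + (N + 2)/(F + N) = -2 + (2 + N)/(F + N))
R = 23 (R = 39 - 1*16 = 39 - 16 = 23)
154*(R + C(-3, -7)) = 154*(23 + (2 - 1*(-3) - 2*(-7))/(-7 - 3)) = 154*(23 + (2 + 3 + 14)/(-10)) = 154*(23 - 1/10*19) = 154*(23 - 19/10) = 154*(211/10) = 16247/5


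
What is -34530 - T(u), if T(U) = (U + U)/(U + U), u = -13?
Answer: -34531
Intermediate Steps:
T(U) = 1 (T(U) = (2*U)/((2*U)) = (2*U)*(1/(2*U)) = 1)
-34530 - T(u) = -34530 - 1*1 = -34530 - 1 = -34531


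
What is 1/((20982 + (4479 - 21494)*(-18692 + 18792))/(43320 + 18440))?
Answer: -30880/840259 ≈ -0.036751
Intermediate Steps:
1/((20982 + (4479 - 21494)*(-18692 + 18792))/(43320 + 18440)) = 1/((20982 - 17015*100)/61760) = 1/((20982 - 1701500)*(1/61760)) = 1/(-1680518*1/61760) = 1/(-840259/30880) = -30880/840259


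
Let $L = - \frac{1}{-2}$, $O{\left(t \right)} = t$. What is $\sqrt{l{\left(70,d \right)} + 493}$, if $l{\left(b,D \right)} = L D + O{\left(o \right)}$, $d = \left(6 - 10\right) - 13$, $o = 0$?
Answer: $\frac{\sqrt{1938}}{2} \approx 22.011$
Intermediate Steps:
$d = -17$ ($d = -4 - 13 = -17$)
$L = \frac{1}{2}$ ($L = \left(-1\right) \left(- \frac{1}{2}\right) = \frac{1}{2} \approx 0.5$)
$l{\left(b,D \right)} = \frac{D}{2}$ ($l{\left(b,D \right)} = \frac{D}{2} + 0 = \frac{D}{2}$)
$\sqrt{l{\left(70,d \right)} + 493} = \sqrt{\frac{1}{2} \left(-17\right) + 493} = \sqrt{- \frac{17}{2} + 493} = \sqrt{\frac{969}{2}} = \frac{\sqrt{1938}}{2}$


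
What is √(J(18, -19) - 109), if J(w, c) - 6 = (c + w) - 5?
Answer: I*√109 ≈ 10.44*I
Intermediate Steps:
J(w, c) = 1 + c + w (J(w, c) = 6 + ((c + w) - 5) = 6 + (-5 + c + w) = 1 + c + w)
√(J(18, -19) - 109) = √((1 - 19 + 18) - 109) = √(0 - 109) = √(-109) = I*√109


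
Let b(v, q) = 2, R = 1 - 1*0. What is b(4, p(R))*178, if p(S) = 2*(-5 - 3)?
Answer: 356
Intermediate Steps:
R = 1 (R = 1 + 0 = 1)
p(S) = -16 (p(S) = 2*(-8) = -16)
b(4, p(R))*178 = 2*178 = 356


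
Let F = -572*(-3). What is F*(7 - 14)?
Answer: -12012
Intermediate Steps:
F = 1716
F*(7 - 14) = 1716*(7 - 14) = 1716*(-7) = -12012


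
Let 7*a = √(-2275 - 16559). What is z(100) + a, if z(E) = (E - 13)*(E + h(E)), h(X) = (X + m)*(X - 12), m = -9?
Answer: 705396 + I*√18834/7 ≈ 7.054e+5 + 19.605*I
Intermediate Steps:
h(X) = (-12 + X)*(-9 + X) (h(X) = (X - 9)*(X - 12) = (-9 + X)*(-12 + X) = (-12 + X)*(-9 + X))
a = I*√18834/7 (a = √(-2275 - 16559)/7 = √(-18834)/7 = (I*√18834)/7 = I*√18834/7 ≈ 19.605*I)
z(E) = (-13 + E)*(108 + E² - 20*E) (z(E) = (E - 13)*(E + (108 + E² - 21*E)) = (-13 + E)*(108 + E² - 20*E))
z(100) + a = (-1404 + 100³ - 33*100² + 368*100) + I*√18834/7 = (-1404 + 1000000 - 33*10000 + 36800) + I*√18834/7 = (-1404 + 1000000 - 330000 + 36800) + I*√18834/7 = 705396 + I*√18834/7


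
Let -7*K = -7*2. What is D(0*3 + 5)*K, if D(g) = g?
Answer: 10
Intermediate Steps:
K = 2 (K = -(-1)*2 = -⅐*(-14) = 2)
D(0*3 + 5)*K = (0*3 + 5)*2 = (0 + 5)*2 = 5*2 = 10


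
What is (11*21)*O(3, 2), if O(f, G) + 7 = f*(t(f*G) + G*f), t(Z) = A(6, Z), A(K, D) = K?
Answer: 6699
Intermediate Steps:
t(Z) = 6
O(f, G) = -7 + f*(6 + G*f)
(11*21)*O(3, 2) = (11*21)*(-7 + 6*3 + 2*3²) = 231*(-7 + 18 + 2*9) = 231*(-7 + 18 + 18) = 231*29 = 6699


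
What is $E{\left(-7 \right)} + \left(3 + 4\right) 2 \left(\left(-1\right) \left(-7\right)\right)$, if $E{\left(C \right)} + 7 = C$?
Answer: $84$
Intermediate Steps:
$E{\left(C \right)} = -7 + C$
$E{\left(-7 \right)} + \left(3 + 4\right) 2 \left(\left(-1\right) \left(-7\right)\right) = \left(-7 - 7\right) + \left(3 + 4\right) 2 \left(\left(-1\right) \left(-7\right)\right) = -14 + 7 \cdot 2 \cdot 7 = -14 + 14 \cdot 7 = -14 + 98 = 84$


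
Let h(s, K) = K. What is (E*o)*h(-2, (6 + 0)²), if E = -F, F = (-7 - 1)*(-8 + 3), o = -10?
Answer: 14400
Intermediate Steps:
F = 40 (F = -8*(-5) = 40)
E = -40 (E = -1*40 = -40)
(E*o)*h(-2, (6 + 0)²) = (-40*(-10))*(6 + 0)² = 400*6² = 400*36 = 14400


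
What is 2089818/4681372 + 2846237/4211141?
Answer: 582231906829/518787304354 ≈ 1.1223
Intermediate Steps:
2089818/4681372 + 2846237/4211141 = 2089818*(1/4681372) + 2846237*(1/4211141) = 1044909/2340686 + 2846237/4211141 = 582231906829/518787304354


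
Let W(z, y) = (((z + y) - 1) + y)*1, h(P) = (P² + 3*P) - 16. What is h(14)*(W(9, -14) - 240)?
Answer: -57720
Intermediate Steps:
h(P) = -16 + P² + 3*P
W(z, y) = -1 + z + 2*y (W(z, y) = (((y + z) - 1) + y)*1 = ((-1 + y + z) + y)*1 = (-1 + z + 2*y)*1 = -1 + z + 2*y)
h(14)*(W(9, -14) - 240) = (-16 + 14² + 3*14)*((-1 + 9 + 2*(-14)) - 240) = (-16 + 196 + 42)*((-1 + 9 - 28) - 240) = 222*(-20 - 240) = 222*(-260) = -57720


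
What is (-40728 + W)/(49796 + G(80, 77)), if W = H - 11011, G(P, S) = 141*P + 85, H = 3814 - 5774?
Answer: -53699/61161 ≈ -0.87799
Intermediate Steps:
H = -1960
G(P, S) = 85 + 141*P
W = -12971 (W = -1960 - 11011 = -12971)
(-40728 + W)/(49796 + G(80, 77)) = (-40728 - 12971)/(49796 + (85 + 141*80)) = -53699/(49796 + (85 + 11280)) = -53699/(49796 + 11365) = -53699/61161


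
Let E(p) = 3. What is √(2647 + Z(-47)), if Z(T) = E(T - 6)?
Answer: 5*√106 ≈ 51.478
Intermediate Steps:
Z(T) = 3
√(2647 + Z(-47)) = √(2647 + 3) = √2650 = 5*√106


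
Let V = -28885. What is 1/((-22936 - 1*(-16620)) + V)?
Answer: -1/35201 ≈ -2.8408e-5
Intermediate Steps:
1/((-22936 - 1*(-16620)) + V) = 1/((-22936 - 1*(-16620)) - 28885) = 1/((-22936 + 16620) - 28885) = 1/(-6316 - 28885) = 1/(-35201) = -1/35201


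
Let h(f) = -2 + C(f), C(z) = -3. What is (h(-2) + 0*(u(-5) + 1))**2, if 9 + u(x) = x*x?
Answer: 25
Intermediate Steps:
u(x) = -9 + x**2 (u(x) = -9 + x*x = -9 + x**2)
h(f) = -5 (h(f) = -2 - 3 = -5)
(h(-2) + 0*(u(-5) + 1))**2 = (-5 + 0*((-9 + (-5)**2) + 1))**2 = (-5 + 0*((-9 + 25) + 1))**2 = (-5 + 0*(16 + 1))**2 = (-5 + 0*17)**2 = (-5 + 0)**2 = (-5)**2 = 25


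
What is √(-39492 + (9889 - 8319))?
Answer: I*√37922 ≈ 194.74*I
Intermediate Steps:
√(-39492 + (9889 - 8319)) = √(-39492 + 1570) = √(-37922) = I*√37922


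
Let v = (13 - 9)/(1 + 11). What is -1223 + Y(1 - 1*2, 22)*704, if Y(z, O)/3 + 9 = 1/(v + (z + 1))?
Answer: -13895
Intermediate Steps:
v = ⅓ (v = 4/12 = 4*(1/12) = ⅓ ≈ 0.33333)
Y(z, O) = -27 + 3/(4/3 + z) (Y(z, O) = -27 + 3/(⅓ + (z + 1)) = -27 + 3/(⅓ + (1 + z)) = -27 + 3/(4/3 + z))
-1223 + Y(1 - 1*2, 22)*704 = -1223 + (9*(-11 - 9*(1 - 1*2))/(4 + 3*(1 - 1*2)))*704 = -1223 + (9*(-11 - 9*(1 - 2))/(4 + 3*(1 - 2)))*704 = -1223 + (9*(-11 - 9*(-1))/(4 + 3*(-1)))*704 = -1223 + (9*(-11 + 9)/(4 - 3))*704 = -1223 + (9*(-2)/1)*704 = -1223 + (9*1*(-2))*704 = -1223 - 18*704 = -1223 - 12672 = -13895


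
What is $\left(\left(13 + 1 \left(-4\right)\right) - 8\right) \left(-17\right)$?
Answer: $-17$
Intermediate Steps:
$\left(\left(13 + 1 \left(-4\right)\right) - 8\right) \left(-17\right) = \left(\left(13 - 4\right) - 8\right) \left(-17\right) = \left(9 - 8\right) \left(-17\right) = 1 \left(-17\right) = -17$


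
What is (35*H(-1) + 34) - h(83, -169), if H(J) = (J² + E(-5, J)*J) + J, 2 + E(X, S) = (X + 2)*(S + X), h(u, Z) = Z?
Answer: -357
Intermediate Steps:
E(X, S) = -2 + (2 + X)*(S + X) (E(X, S) = -2 + (X + 2)*(S + X) = -2 + (2 + X)*(S + X))
H(J) = J + J² + J*(13 - 3*J) (H(J) = (J² + (-2 + (-5)² + 2*J + 2*(-5) + J*(-5))*J) + J = (J² + (-2 + 25 + 2*J - 10 - 5*J)*J) + J = (J² + (13 - 3*J)*J) + J = (J² + J*(13 - 3*J)) + J = J + J² + J*(13 - 3*J))
(35*H(-1) + 34) - h(83, -169) = (35*(2*(-1)*(7 - 1*(-1))) + 34) - 1*(-169) = (35*(2*(-1)*(7 + 1)) + 34) + 169 = (35*(2*(-1)*8) + 34) + 169 = (35*(-16) + 34) + 169 = (-560 + 34) + 169 = -526 + 169 = -357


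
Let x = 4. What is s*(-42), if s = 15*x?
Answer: -2520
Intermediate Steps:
s = 60 (s = 15*4 = 60)
s*(-42) = 60*(-42) = -2520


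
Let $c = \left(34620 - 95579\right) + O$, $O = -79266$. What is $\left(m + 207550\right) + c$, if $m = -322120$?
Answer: $-254795$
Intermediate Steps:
$c = -140225$ ($c = \left(34620 - 95579\right) - 79266 = -60959 - 79266 = -140225$)
$\left(m + 207550\right) + c = \left(-322120 + 207550\right) - 140225 = -114570 - 140225 = -254795$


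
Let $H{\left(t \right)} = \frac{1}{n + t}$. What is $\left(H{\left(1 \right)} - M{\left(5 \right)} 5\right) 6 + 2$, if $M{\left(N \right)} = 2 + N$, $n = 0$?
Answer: $-202$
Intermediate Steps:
$H{\left(t \right)} = \frac{1}{t}$ ($H{\left(t \right)} = \frac{1}{0 + t} = \frac{1}{t}$)
$\left(H{\left(1 \right)} - M{\left(5 \right)} 5\right) 6 + 2 = \left(1^{-1} - \left(2 + 5\right) 5\right) 6 + 2 = \left(1 - 7 \cdot 5\right) 6 + 2 = \left(1 - 35\right) 6 + 2 = \left(-34\right) 6 + 2 = -204 + 2 = -202$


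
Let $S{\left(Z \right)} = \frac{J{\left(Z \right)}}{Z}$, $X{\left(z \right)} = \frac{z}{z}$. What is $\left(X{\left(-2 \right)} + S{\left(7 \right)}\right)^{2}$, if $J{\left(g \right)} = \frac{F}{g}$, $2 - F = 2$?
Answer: $1$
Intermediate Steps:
$F = 0$ ($F = 2 - 2 = 0$)
$J{\left(g \right)} = 0$ ($J{\left(g \right)} = \frac{0}{g} = 0$)
$X{\left(z \right)} = 1$
$S{\left(Z \right)} = 0$ ($S{\left(Z \right)} = \frac{0}{Z} = 0$)
$\left(X{\left(-2 \right)} + S{\left(7 \right)}\right)^{2} = \left(1 + 0\right)^{2} = 1^{2} = 1$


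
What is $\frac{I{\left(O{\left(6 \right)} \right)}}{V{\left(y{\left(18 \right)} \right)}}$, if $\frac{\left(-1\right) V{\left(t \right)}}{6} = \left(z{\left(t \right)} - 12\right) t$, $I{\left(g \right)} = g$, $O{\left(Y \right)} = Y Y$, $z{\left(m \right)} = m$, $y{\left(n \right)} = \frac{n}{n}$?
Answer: $\frac{6}{11} \approx 0.54545$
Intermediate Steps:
$y{\left(n \right)} = 1$
$O{\left(Y \right)} = Y^{2}$
$V{\left(t \right)} = - 6 t \left(-12 + t\right)$ ($V{\left(t \right)} = - 6 \left(t - 12\right) t = - 6 \left(-12 + t\right) t = - 6 t \left(-12 + t\right)$)
$\frac{I{\left(O{\left(6 \right)} \right)}}{V{\left(y{\left(18 \right)} \right)}} = \frac{6^{2}}{6 \cdot 1 \left(12 - 1\right)} = \frac{36}{6 \cdot 1 \left(12 - 1\right)} = \frac{36}{6 \cdot 1 \cdot 11} = \frac{36}{66} = 36 \cdot \frac{1}{66} = \frac{6}{11}$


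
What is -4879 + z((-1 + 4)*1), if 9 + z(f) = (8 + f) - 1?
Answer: -4878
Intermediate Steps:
z(f) = -2 + f (z(f) = -9 + ((8 + f) - 1) = -9 + (7 + f) = -2 + f)
-4879 + z((-1 + 4)*1) = -4879 + (-2 + (-1 + 4)*1) = -4879 + (-2 + 3*1) = -4879 + (-2 + 3) = -4879 + 1 = -4878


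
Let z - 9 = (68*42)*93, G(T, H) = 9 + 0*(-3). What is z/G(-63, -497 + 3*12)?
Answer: 29513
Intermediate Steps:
G(T, H) = 9 (G(T, H) = 9 + 0 = 9)
z = 265617 (z = 9 + (68*42)*93 = 9 + 2856*93 = 9 + 265608 = 265617)
z/G(-63, -497 + 3*12) = 265617/9 = 265617*(⅑) = 29513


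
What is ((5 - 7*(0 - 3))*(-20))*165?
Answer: -85800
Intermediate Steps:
((5 - 7*(0 - 3))*(-20))*165 = ((5 - 7*(-3))*(-20))*165 = ((5 + 21)*(-20))*165 = (26*(-20))*165 = -520*165 = -85800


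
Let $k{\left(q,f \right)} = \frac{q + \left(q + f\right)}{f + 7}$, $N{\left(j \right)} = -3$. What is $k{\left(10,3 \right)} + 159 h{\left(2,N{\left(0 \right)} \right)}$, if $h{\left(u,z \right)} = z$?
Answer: $- \frac{4747}{10} \approx -474.7$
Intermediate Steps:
$k{\left(q,f \right)} = \frac{f + 2 q}{7 + f}$ ($k{\left(q,f \right)} = \frac{q + \left(f + q\right)}{7 + f} = \frac{f + 2 q}{7 + f}$)
$k{\left(10,3 \right)} + 159 h{\left(2,N{\left(0 \right)} \right)} = \frac{3 + 2 \cdot 10}{7 + 3} + 159 \left(-3\right) = \frac{3 + 20}{10} - 477 = \frac{1}{10} \cdot 23 - 477 = \frac{23}{10} - 477 = - \frac{4747}{10}$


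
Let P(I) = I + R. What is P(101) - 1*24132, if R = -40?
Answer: -24071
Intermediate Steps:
P(I) = -40 + I (P(I) = I - 40 = -40 + I)
P(101) - 1*24132 = (-40 + 101) - 1*24132 = 61 - 24132 = -24071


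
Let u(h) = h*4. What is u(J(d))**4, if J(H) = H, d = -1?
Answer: 256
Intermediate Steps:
u(h) = 4*h
u(J(d))**4 = (4*(-1))**4 = (-4)**4 = 256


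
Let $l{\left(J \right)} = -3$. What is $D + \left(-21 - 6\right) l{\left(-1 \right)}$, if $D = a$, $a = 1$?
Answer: $82$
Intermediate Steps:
$D = 1$
$D + \left(-21 - 6\right) l{\left(-1 \right)} = 1 + \left(-21 - 6\right) \left(-3\right) = 1 - -81 = 1 + 81 = 82$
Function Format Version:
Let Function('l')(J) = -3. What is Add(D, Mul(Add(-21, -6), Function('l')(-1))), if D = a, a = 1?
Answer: 82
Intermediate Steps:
D = 1
Add(D, Mul(Add(-21, -6), Function('l')(-1))) = Add(1, Mul(Add(-21, -6), -3)) = Add(1, Mul(-27, -3)) = Add(1, 81) = 82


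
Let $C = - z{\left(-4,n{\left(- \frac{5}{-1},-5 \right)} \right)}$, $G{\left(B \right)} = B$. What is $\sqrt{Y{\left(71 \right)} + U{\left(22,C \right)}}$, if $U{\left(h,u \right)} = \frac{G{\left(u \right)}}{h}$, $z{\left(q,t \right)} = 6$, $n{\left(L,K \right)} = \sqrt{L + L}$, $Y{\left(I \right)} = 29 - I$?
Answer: $\frac{i \sqrt{5115}}{11} \approx 6.5017 i$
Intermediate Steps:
$n{\left(L,K \right)} = \sqrt{2} \sqrt{L}$ ($n{\left(L,K \right)} = \sqrt{2 L} = \sqrt{2} \sqrt{L}$)
$C = -6$ ($C = \left(-1\right) 6 = -6$)
$U{\left(h,u \right)} = \frac{u}{h}$
$\sqrt{Y{\left(71 \right)} + U{\left(22,C \right)}} = \sqrt{\left(29 - 71\right) - \frac{6}{22}} = \sqrt{\left(29 - 71\right) - \frac{3}{11}} = \sqrt{-42 - \frac{3}{11}} = \sqrt{- \frac{465}{11}} = \frac{i \sqrt{5115}}{11}$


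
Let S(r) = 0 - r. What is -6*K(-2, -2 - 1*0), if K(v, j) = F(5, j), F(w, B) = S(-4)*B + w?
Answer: 18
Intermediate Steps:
S(r) = -r
F(w, B) = w + 4*B (F(w, B) = (-1*(-4))*B + w = 4*B + w = w + 4*B)
K(v, j) = 5 + 4*j
-6*K(-2, -2 - 1*0) = -6*(5 + 4*(-2 - 1*0)) = -6*(5 + 4*(-2 + 0)) = -6*(5 + 4*(-2)) = -6*(5 - 8) = -6*(-3) = 18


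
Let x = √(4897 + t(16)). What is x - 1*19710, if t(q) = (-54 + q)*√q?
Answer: -19710 + √4745 ≈ -19641.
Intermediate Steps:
t(q) = √q*(-54 + q)
x = √4745 (x = √(4897 + √16*(-54 + 16)) = √(4897 + 4*(-38)) = √(4897 - 152) = √4745 ≈ 68.884)
x - 1*19710 = √4745 - 1*19710 = √4745 - 19710 = -19710 + √4745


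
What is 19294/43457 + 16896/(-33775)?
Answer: -82594622/1467760175 ≈ -0.056273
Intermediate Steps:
19294/43457 + 16896/(-33775) = 19294*(1/43457) + 16896*(-1/33775) = 19294/43457 - 16896/33775 = -82594622/1467760175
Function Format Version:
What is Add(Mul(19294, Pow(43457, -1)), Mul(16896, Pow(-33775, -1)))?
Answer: Rational(-82594622, 1467760175) ≈ -0.056273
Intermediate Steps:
Add(Mul(19294, Pow(43457, -1)), Mul(16896, Pow(-33775, -1))) = Add(Mul(19294, Rational(1, 43457)), Mul(16896, Rational(-1, 33775))) = Add(Rational(19294, 43457), Rational(-16896, 33775)) = Rational(-82594622, 1467760175)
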